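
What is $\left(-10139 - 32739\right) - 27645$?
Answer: $-70523$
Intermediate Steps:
$\left(-10139 - 32739\right) - 27645 = -42878 - 27645 = -70523$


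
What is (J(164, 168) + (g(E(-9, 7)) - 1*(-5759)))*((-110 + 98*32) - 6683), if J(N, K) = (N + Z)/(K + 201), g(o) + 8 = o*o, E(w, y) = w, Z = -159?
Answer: -2623303847/123 ≈ -2.1328e+7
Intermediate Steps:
g(o) = -8 + o² (g(o) = -8 + o*o = -8 + o²)
J(N, K) = (-159 + N)/(201 + K) (J(N, K) = (N - 159)/(K + 201) = (-159 + N)/(201 + K))
(J(164, 168) + (g(E(-9, 7)) - 1*(-5759)))*((-110 + 98*32) - 6683) = ((-159 + 164)/(201 + 168) + ((-8 + (-9)²) - 1*(-5759)))*((-110 + 98*32) - 6683) = (5/369 + ((-8 + 81) + 5759))*((-110 + 3136) - 6683) = ((1/369)*5 + (73 + 5759))*(3026 - 6683) = (5/369 + 5832)*(-3657) = (2152013/369)*(-3657) = -2623303847/123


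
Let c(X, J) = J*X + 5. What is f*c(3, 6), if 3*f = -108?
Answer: -828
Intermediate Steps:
f = -36 (f = (1/3)*(-108) = -36)
c(X, J) = 5 + J*X
f*c(3, 6) = -36*(5 + 6*3) = -36*(5 + 18) = -36*23 = -828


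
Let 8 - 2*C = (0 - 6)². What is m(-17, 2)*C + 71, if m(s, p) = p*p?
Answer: 15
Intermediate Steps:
m(s, p) = p²
C = -14 (C = 4 - (0 - 6)²/2 = 4 - ½*(-6)² = 4 - ½*36 = 4 - 18 = -14)
m(-17, 2)*C + 71 = 2²*(-14) + 71 = 4*(-14) + 71 = -56 + 71 = 15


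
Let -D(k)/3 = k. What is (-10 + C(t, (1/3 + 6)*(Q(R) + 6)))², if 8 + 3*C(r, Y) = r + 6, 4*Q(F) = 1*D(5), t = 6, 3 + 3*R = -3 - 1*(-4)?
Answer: 676/9 ≈ 75.111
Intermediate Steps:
D(k) = -3*k
R = -⅔ (R = -1 + (-3 - 1*(-4))/3 = -1 + (-3 + 4)/3 = -1 + (⅓)*1 = -1 + ⅓ = -⅔ ≈ -0.66667)
Q(F) = -15/4 (Q(F) = (1*(-3*5))/4 = (1*(-15))/4 = (¼)*(-15) = -15/4)
C(r, Y) = -⅔ + r/3 (C(r, Y) = -8/3 + (r + 6)/3 = -8/3 + (6 + r)/3 = -8/3 + (2 + r/3) = -⅔ + r/3)
(-10 + C(t, (1/3 + 6)*(Q(R) + 6)))² = (-10 + (-⅔ + (⅓)*6))² = (-10 + (-⅔ + 2))² = (-10 + 4/3)² = (-26/3)² = 676/9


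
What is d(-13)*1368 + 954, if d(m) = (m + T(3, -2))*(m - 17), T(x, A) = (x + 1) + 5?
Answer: 165114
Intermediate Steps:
T(x, A) = 6 + x (T(x, A) = (1 + x) + 5 = 6 + x)
d(m) = (-17 + m)*(9 + m) (d(m) = (m + (6 + 3))*(m - 17) = (m + 9)*(-17 + m) = (9 + m)*(-17 + m) = (-17 + m)*(9 + m))
d(-13)*1368 + 954 = (-153 + (-13)² - 8*(-13))*1368 + 954 = (-153 + 169 + 104)*1368 + 954 = 120*1368 + 954 = 164160 + 954 = 165114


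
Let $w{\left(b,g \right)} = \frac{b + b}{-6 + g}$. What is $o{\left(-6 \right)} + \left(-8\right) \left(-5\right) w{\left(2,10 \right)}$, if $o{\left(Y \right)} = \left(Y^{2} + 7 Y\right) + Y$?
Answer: $28$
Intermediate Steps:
$w{\left(b,g \right)} = \frac{2 b}{-6 + g}$
$o{\left(Y \right)} = Y^{2} + 8 Y$
$o{\left(-6 \right)} + \left(-8\right) \left(-5\right) w{\left(2,10 \right)} = - 6 \left(8 - 6\right) + \left(-8\right) \left(-5\right) 2 \cdot 2 \frac{1}{-6 + 10} = \left(-6\right) 2 + 40 \cdot 2 \cdot 2 \cdot \frac{1}{4} = -12 + 40 \cdot 2 \cdot 2 \cdot \frac{1}{4} = -12 + 40 \cdot 1 = -12 + 40 = 28$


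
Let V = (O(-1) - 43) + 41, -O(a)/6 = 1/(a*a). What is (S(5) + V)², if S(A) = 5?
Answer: 9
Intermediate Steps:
O(a) = -6/a²
V = -8 (V = (-6/(-1)² - 43) + 41 = (-6*1 - 43) + 41 = (-6 - 43) + 41 = -49 + 41 = -8)
(S(5) + V)² = (5 - 8)² = (-3)² = 9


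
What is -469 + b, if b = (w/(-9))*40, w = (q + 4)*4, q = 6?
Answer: -5821/9 ≈ -646.78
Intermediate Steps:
w = 40 (w = (6 + 4)*4 = 10*4 = 40)
b = -1600/9 (b = (40/(-9))*40 = (40*(-1/9))*40 = -40/9*40 = -1600/9 ≈ -177.78)
-469 + b = -469 - 1600/9 = -5821/9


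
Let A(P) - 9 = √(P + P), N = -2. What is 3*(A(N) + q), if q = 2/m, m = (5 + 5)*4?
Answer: 543/20 + 6*I ≈ 27.15 + 6.0*I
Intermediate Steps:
m = 40 (m = 10*4 = 40)
q = 1/20 (q = 2/40 = 2*(1/40) = 1/20 ≈ 0.050000)
A(P) = 9 + √2*√P (A(P) = 9 + √(P + P) = 9 + √(2*P) = 9 + √2*√P)
3*(A(N) + q) = 3*((9 + √2*√(-2)) + 1/20) = 3*((9 + √2*(I*√2)) + 1/20) = 3*((9 + 2*I) + 1/20) = 3*(181/20 + 2*I) = 543/20 + 6*I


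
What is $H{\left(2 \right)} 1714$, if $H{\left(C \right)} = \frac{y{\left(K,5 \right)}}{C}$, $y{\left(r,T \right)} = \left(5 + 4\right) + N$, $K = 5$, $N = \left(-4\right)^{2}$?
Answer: $21425$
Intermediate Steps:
$N = 16$
$y{\left(r,T \right)} = 25$ ($y{\left(r,T \right)} = \left(5 + 4\right) + 16 = 9 + 16 = 25$)
$H{\left(C \right)} = \frac{25}{C}$
$H{\left(2 \right)} 1714 = \frac{25}{2} \cdot 1714 = 21425$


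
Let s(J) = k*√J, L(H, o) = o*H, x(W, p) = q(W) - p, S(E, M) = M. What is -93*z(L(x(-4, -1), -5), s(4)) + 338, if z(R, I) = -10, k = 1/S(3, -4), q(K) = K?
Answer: 1268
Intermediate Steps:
k = -¼ (k = 1/(-4) = -¼ ≈ -0.25000)
x(W, p) = W - p
L(H, o) = H*o
s(J) = -√J/4
-93*z(L(x(-4, -1), -5), s(4)) + 338 = -93*(-10) + 338 = 930 + 338 = 1268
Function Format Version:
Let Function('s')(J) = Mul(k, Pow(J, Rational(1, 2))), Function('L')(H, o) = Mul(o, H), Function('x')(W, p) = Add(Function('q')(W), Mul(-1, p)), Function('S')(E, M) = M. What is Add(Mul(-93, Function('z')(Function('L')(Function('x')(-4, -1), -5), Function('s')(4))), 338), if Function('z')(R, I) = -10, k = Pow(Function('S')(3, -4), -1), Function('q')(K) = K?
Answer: 1268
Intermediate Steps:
k = Rational(-1, 4) (k = Pow(-4, -1) = Rational(-1, 4) ≈ -0.25000)
Function('x')(W, p) = Add(W, Mul(-1, p))
Function('L')(H, o) = Mul(H, o)
Function('s')(J) = Mul(Rational(-1, 4), Pow(J, Rational(1, 2)))
Add(Mul(-93, Function('z')(Function('L')(Function('x')(-4, -1), -5), Function('s')(4))), 338) = Add(Mul(-93, -10), 338) = Add(930, 338) = 1268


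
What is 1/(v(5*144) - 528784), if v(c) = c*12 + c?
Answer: -1/519424 ≈ -1.9252e-6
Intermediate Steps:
v(c) = 13*c (v(c) = 12*c + c = 13*c)
1/(v(5*144) - 528784) = 1/(13*(5*144) - 528784) = 1/(13*720 - 528784) = 1/(9360 - 528784) = 1/(-519424) = -1/519424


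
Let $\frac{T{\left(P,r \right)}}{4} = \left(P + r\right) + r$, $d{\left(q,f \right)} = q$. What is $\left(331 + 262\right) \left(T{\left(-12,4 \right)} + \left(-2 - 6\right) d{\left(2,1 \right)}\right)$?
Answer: $-18976$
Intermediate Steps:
$T{\left(P,r \right)} = 4 P + 8 r$ ($T{\left(P,r \right)} = 4 \left(\left(P + r\right) + r\right) = 4 \left(P + 2 r\right) = 4 P + 8 r$)
$\left(331 + 262\right) \left(T{\left(-12,4 \right)} + \left(-2 - 6\right) d{\left(2,1 \right)}\right) = \left(331 + 262\right) \left(\left(4 \left(-12\right) + 8 \cdot 4\right) + \left(-2 - 6\right) 2\right) = 593 \left(\left(-48 + 32\right) - 16\right) = 593 \left(-16 - 16\right) = 593 \left(-32\right) = -18976$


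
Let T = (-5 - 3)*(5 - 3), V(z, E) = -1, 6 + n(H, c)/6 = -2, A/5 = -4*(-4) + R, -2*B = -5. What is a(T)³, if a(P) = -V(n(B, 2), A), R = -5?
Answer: 1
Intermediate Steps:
B = 5/2 (B = -½*(-5) = 5/2 ≈ 2.5000)
A = 55 (A = 5*(-4*(-4) - 5) = 5*(16 - 5) = 5*11 = 55)
n(H, c) = -48 (n(H, c) = -36 + 6*(-2) = -36 - 12 = -48)
T = -16 (T = -8*2 = -16)
a(P) = 1 (a(P) = -1*(-1) = 1)
a(T)³ = 1³ = 1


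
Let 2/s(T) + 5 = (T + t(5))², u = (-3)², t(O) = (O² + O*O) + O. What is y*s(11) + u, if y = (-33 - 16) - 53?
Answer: 38955/4351 ≈ 8.9531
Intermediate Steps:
t(O) = O + 2*O² (t(O) = (O² + O²) + O = 2*O² + O = O + 2*O²)
u = 9
y = -102 (y = -49 - 53 = -102)
s(T) = 2/(-5 + (55 + T)²) (s(T) = 2/(-5 + (T + 5*(1 + 2*5))²) = 2/(-5 + (T + 5*(1 + 10))²) = 2/(-5 + (T + 5*11)²) = 2/(-5 + (T + 55)²) = 2/(-5 + (55 + T)²))
y*s(11) + u = -204/(-5 + (55 + 11)²) + 9 = -204/(-5 + 66²) + 9 = -204/(-5 + 4356) + 9 = -204/4351 + 9 = 38955/4351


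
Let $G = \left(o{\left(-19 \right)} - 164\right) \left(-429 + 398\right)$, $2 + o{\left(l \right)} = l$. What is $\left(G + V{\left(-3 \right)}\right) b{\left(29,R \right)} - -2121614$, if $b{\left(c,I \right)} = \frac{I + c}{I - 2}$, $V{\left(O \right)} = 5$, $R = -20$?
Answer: $\frac{23311924}{11} \approx 2.1193 \cdot 10^{6}$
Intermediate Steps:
$o{\left(l \right)} = -2 + l$
$b{\left(c,I \right)} = \frac{I + c}{-2 + I}$
$G = 5735$ ($G = \left(\left(-2 - 19\right) - 164\right) \left(-429 + 398\right) = \left(-21 - 164\right) \left(-31\right) = \left(-185\right) \left(-31\right) = 5735$)
$\left(G + V{\left(-3 \right)}\right) b{\left(29,R \right)} - -2121614 = \left(5735 + 5\right) \frac{-20 + 29}{-2 - 20} - -2121614 = 5740 \frac{1}{-22} \cdot 9 + 2121614 = 5740 \left(\left(- \frac{1}{22}\right) 9\right) + 2121614 = 5740 \left(- \frac{9}{22}\right) + 2121614 = - \frac{25830}{11} + 2121614 = \frac{23311924}{11}$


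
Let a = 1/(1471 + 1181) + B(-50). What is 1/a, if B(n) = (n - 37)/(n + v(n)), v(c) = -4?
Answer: 7956/12821 ≈ 0.62054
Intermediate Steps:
B(n) = (-37 + n)/(-4 + n) (B(n) = (n - 37)/(n - 4) = (-37 + n)/(-4 + n))
a = 12821/7956 (a = 1/(1471 + 1181) + (-37 - 50)/(-4 - 50) = 1/2652 - 87/(-54) = 1/2652 - 1/54*(-87) = 1/2652 + 29/18 = 12821/7956 ≈ 1.6115)
1/a = 1/(12821/7956) = 7956/12821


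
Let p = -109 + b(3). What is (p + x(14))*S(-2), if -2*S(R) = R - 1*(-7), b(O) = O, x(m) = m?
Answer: 230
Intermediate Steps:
S(R) = -7/2 - R/2 (S(R) = -(R - 1*(-7))/2 = -(R + 7)/2 = -(7 + R)/2 = -7/2 - R/2)
p = -106 (p = -109 + 3 = -106)
(p + x(14))*S(-2) = (-106 + 14)*(-7/2 - 1/2*(-2)) = -92*(-7/2 + 1) = -92*(-5/2) = 230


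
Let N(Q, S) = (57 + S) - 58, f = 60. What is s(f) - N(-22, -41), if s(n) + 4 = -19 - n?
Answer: -41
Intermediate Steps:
N(Q, S) = -1 + S
s(n) = -23 - n (s(n) = -4 + (-19 - n) = -23 - n)
s(f) - N(-22, -41) = (-23 - 1*60) - (-1 - 41) = (-23 - 60) - 1*(-42) = -83 + 42 = -41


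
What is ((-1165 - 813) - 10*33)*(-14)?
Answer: 32312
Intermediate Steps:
((-1165 - 813) - 10*33)*(-14) = (-1978 - 330)*(-14) = -2308*(-14) = 32312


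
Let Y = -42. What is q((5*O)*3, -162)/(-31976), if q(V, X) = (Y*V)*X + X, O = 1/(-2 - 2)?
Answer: 25677/31976 ≈ 0.80301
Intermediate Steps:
O = -1/4 (O = 1/(-4) = -1/4 ≈ -0.25000)
q(V, X) = X - 42*V*X (q(V, X) = (-42*V)*X + X = -42*V*X + X = X - 42*V*X)
q((5*O)*3, -162)/(-31976) = -162*(1 - 42*5*(-1/4)*3)/(-31976) = -162*(1 - (-105)*3/2)*(-1/31976) = -162*(1 - 42*(-15/4))*(-1/31976) = -162*(1 + 315/2)*(-1/31976) = -162*317/2*(-1/31976) = -25677*(-1/31976) = 25677/31976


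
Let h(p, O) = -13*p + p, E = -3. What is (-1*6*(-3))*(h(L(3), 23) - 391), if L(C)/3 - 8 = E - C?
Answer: -8334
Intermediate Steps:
L(C) = 15 - 3*C (L(C) = 24 + 3*(-3 - C) = 24 + (-9 - 3*C) = 15 - 3*C)
h(p, O) = -12*p
(-1*6*(-3))*(h(L(3), 23) - 391) = (-1*6*(-3))*(-12*(15 - 3*3) - 391) = (-6*(-3))*(-12*(15 - 9) - 391) = 18*(-12*6 - 391) = 18*(-72 - 391) = 18*(-463) = -8334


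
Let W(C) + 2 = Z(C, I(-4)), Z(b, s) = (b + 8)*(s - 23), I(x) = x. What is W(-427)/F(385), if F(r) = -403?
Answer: -11311/403 ≈ -28.067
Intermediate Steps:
Z(b, s) = (-23 + s)*(8 + b) (Z(b, s) = (8 + b)*(-23 + s) = (-23 + s)*(8 + b))
W(C) = -218 - 27*C (W(C) = -2 + (-184 - 23*C + 8*(-4) + C*(-4)) = -2 + (-184 - 23*C - 32 - 4*C) = -2 + (-216 - 27*C) = -218 - 27*C)
W(-427)/F(385) = (-218 - 27*(-427))/(-403) = (-218 + 11529)*(-1/403) = 11311*(-1/403) = -11311/403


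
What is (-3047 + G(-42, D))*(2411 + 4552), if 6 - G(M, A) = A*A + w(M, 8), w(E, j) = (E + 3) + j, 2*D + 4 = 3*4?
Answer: -21070038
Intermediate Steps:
D = 4 (D = -2 + (3*4)/2 = -2 + (½)*12 = -2 + 6 = 4)
w(E, j) = 3 + E + j (w(E, j) = (3 + E) + j = 3 + E + j)
G(M, A) = -5 - M - A² (G(M, A) = 6 - (A*A + (3 + M + 8)) = 6 - (A² + (11 + M)) = 6 - (11 + M + A²) = 6 + (-11 - M - A²) = -5 - M - A²)
(-3047 + G(-42, D))*(2411 + 4552) = (-3047 + (-5 - 1*(-42) - 1*4²))*(2411 + 4552) = (-3047 + (-5 + 42 - 1*16))*6963 = (-3047 + (-5 + 42 - 16))*6963 = (-3047 + 21)*6963 = -3026*6963 = -21070038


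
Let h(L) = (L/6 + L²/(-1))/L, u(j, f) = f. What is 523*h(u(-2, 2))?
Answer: -5753/6 ≈ -958.83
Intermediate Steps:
h(L) = (-L² + L/6)/L (h(L) = (L*(⅙) + L²*(-1))/L = (L/6 - L²)/L = (-L² + L/6)/L)
523*h(u(-2, 2)) = 523*(⅙ - 1*2) = 523*(⅙ - 2) = 523*(-11/6) = -5753/6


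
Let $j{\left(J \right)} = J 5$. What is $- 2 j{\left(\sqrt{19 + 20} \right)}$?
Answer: $- 10 \sqrt{39} \approx -62.45$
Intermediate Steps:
$j{\left(J \right)} = 5 J$
$- 2 j{\left(\sqrt{19 + 20} \right)} = - 2 \cdot 5 \sqrt{19 + 20} = - 2 \cdot 5 \sqrt{39} = - 10 \sqrt{39}$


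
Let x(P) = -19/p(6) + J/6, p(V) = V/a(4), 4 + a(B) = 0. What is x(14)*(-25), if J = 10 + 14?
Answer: -1250/3 ≈ -416.67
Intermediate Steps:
a(B) = -4 (a(B) = -4 + 0 = -4)
p(V) = -V/4 (p(V) = V/(-4) = V*(-¼) = -V/4)
J = 24
x(P) = 50/3 (x(P) = -19/((-¼*6)) + 24/6 = -19/(-3/2) + 24*(⅙) = -19*(-⅔) + 4 = 38/3 + 4 = 50/3)
x(14)*(-25) = (50/3)*(-25) = -1250/3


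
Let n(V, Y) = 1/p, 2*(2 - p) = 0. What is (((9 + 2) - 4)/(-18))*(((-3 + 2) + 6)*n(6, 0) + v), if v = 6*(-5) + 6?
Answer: 301/36 ≈ 8.3611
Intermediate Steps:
p = 2 (p = 2 - ½*0 = 2 + 0 = 2)
n(V, Y) = ½ (n(V, Y) = 1/2 = ½)
v = -24 (v = -30 + 6 = -24)
(((9 + 2) - 4)/(-18))*(((-3 + 2) + 6)*n(6, 0) + v) = (((9 + 2) - 4)/(-18))*(((-3 + 2) + 6)*(½) - 24) = ((11 - 4)*(-1/18))*((-1 + 6)*(½) - 24) = (7*(-1/18))*(5*(½) - 24) = -7*(5/2 - 24)/18 = -7/18*(-43/2) = 301/36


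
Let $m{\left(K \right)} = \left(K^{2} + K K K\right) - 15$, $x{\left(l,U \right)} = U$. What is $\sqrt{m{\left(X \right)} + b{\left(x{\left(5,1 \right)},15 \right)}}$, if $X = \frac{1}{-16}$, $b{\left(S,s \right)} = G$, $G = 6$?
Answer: $\frac{i \sqrt{36849}}{64} \approx 2.9994 i$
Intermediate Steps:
$b{\left(S,s \right)} = 6$
$X = - \frac{1}{16} \approx -0.0625$
$m{\left(K \right)} = -15 + K^{2} + K^{3}$ ($m{\left(K \right)} = \left(K^{2} + K^{2} K\right) - 15 = \left(K^{2} + K^{3}\right) - 15 = -15 + K^{2} + K^{3}$)
$\sqrt{m{\left(X \right)} + b{\left(x{\left(5,1 \right)},15 \right)}} = \sqrt{\left(-15 + \left(- \frac{1}{16}\right)^{2} + \left(- \frac{1}{16}\right)^{3}\right) + 6} = \sqrt{\left(-15 + \frac{1}{256} - \frac{1}{4096}\right) + 6} = \sqrt{- \frac{61425}{4096} + 6} = \sqrt{- \frac{36849}{4096}} = \frac{i \sqrt{36849}}{64}$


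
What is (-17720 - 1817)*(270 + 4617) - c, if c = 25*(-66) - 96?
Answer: -95475573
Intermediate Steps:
c = -1746 (c = -1650 - 96 = -1746)
(-17720 - 1817)*(270 + 4617) - c = (-17720 - 1817)*(270 + 4617) - 1*(-1746) = -19537*4887 + 1746 = -95477319 + 1746 = -95475573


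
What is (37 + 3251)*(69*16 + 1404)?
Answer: 8246304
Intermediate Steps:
(37 + 3251)*(69*16 + 1404) = 3288*(1104 + 1404) = 3288*2508 = 8246304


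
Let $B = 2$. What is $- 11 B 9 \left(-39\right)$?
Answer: $7722$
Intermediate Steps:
$- 11 B 9 \left(-39\right) = - 11 \cdot 2 \cdot 9 \left(-39\right) = \left(-11\right) 18 \left(-39\right) = \left(-198\right) \left(-39\right) = 7722$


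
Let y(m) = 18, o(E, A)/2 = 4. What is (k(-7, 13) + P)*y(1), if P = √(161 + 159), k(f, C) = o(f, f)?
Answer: 144 + 144*√5 ≈ 465.99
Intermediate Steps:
o(E, A) = 8 (o(E, A) = 2*4 = 8)
k(f, C) = 8
P = 8*√5 (P = √320 = 8*√5 ≈ 17.889)
(k(-7, 13) + P)*y(1) = (8 + 8*√5)*18 = 144 + 144*√5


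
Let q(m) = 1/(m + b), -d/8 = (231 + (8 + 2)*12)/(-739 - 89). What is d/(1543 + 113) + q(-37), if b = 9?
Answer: -374/11109 ≈ -0.033666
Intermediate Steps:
d = 78/23 (d = -8*(231 + (8 + 2)*12)/(-739 - 89) = -8*(231 + 10*12)/(-828) = -8*(231 + 120)*(-1)/828 = -2808*(-1)/828 = -8*(-39/92) = 78/23 ≈ 3.3913)
q(m) = 1/(9 + m) (q(m) = 1/(m + 9) = 1/(9 + m))
d/(1543 + 113) + q(-37) = 78/(23*(1543 + 113)) + 1/(9 - 37) = (78/23)/1656 + 1/(-28) = (78/23)*(1/1656) - 1/28 = 13/6348 - 1/28 = -374/11109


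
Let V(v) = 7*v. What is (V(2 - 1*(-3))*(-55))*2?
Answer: -3850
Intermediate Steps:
(V(2 - 1*(-3))*(-55))*2 = ((7*(2 - 1*(-3)))*(-55))*2 = ((7*(2 + 3))*(-55))*2 = ((7*5)*(-55))*2 = (35*(-55))*2 = -1925*2 = -3850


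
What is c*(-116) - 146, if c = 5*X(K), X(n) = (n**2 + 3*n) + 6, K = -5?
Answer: -9426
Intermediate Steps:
X(n) = 6 + n**2 + 3*n
c = 80 (c = 5*(6 + (-5)**2 + 3*(-5)) = 5*(6 + 25 - 15) = 5*16 = 80)
c*(-116) - 146 = 80*(-116) - 146 = -9280 - 146 = -9426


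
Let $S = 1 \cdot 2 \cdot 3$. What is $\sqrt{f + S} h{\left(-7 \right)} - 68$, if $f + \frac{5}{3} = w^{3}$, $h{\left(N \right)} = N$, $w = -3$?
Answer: $-68 - \frac{14 i \sqrt{51}}{3} \approx -68.0 - 33.327 i$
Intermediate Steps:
$S = 6$ ($S = 2 \cdot 3 = 6$)
$f = - \frac{86}{3}$ ($f = - \frac{5}{3} + \left(-3\right)^{3} = - \frac{5}{3} - 27 = - \frac{86}{3} \approx -28.667$)
$\sqrt{f + S} h{\left(-7 \right)} - 68 = \sqrt{- \frac{86}{3} + 6} \left(-7\right) - 68 = \sqrt{- \frac{68}{3}} \left(-7\right) - 68 = \frac{2 i \sqrt{51}}{3} \left(-7\right) - 68 = - \frac{14 i \sqrt{51}}{3} - 68 = -68 - \frac{14 i \sqrt{51}}{3}$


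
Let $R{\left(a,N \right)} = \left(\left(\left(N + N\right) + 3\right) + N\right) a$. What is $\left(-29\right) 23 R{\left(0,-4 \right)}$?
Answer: $0$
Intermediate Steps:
$R{\left(a,N \right)} = a \left(3 + 3 N\right)$ ($R{\left(a,N \right)} = \left(\left(2 N + 3\right) + N\right) a = \left(\left(3 + 2 N\right) + N\right) a = \left(3 + 3 N\right) a = a \left(3 + 3 N\right)$)
$\left(-29\right) 23 R{\left(0,-4 \right)} = \left(-29\right) 23 \cdot 3 \cdot 0 \left(1 - 4\right) = - 667 \cdot 3 \cdot 0 \left(-3\right) = \left(-667\right) 0 = 0$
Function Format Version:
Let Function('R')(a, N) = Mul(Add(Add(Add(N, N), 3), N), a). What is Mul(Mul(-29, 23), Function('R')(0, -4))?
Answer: 0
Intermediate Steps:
Function('R')(a, N) = Mul(a, Add(3, Mul(3, N))) (Function('R')(a, N) = Mul(Add(Add(Mul(2, N), 3), N), a) = Mul(Add(Add(3, Mul(2, N)), N), a) = Mul(Add(3, Mul(3, N)), a) = Mul(a, Add(3, Mul(3, N))))
Mul(Mul(-29, 23), Function('R')(0, -4)) = Mul(Mul(-29, 23), Mul(3, 0, Add(1, -4))) = Mul(-667, Mul(3, 0, -3)) = Mul(-667, 0) = 0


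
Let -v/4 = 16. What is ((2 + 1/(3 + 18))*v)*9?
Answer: -8256/7 ≈ -1179.4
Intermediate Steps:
v = -64 (v = -4*16 = -64)
((2 + 1/(3 + 18))*v)*9 = ((2 + 1/(3 + 18))*(-64))*9 = ((2 + 1/21)*(-64))*9 = ((43/21)*(-64))*9 = -2752/21*9 = -8256/7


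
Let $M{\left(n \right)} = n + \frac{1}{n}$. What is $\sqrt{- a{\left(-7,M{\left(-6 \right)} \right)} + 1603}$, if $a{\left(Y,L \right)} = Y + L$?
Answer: $\frac{\sqrt{58182}}{6} \approx 40.202$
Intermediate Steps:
$a{\left(Y,L \right)} = L + Y$
$\sqrt{- a{\left(-7,M{\left(-6 \right)} \right)} + 1603} = \sqrt{- (\left(-6 + \frac{1}{-6}\right) - 7) + 1603} = \sqrt{- (\left(-6 - \frac{1}{6}\right) - 7) + 1603} = \sqrt{- (- \frac{37}{6} - 7) + 1603} = \sqrt{\left(-1\right) \left(- \frac{79}{6}\right) + 1603} = \sqrt{\frac{79}{6} + 1603} = \sqrt{\frac{9697}{6}} = \frac{\sqrt{58182}}{6}$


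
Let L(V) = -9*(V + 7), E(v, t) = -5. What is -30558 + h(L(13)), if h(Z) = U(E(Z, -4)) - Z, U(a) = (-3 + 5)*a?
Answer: -30388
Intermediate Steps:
U(a) = 2*a
L(V) = -63 - 9*V (L(V) = -9*(7 + V) = -63 - 9*V)
h(Z) = -10 - Z (h(Z) = 2*(-5) - Z = -10 - Z)
-30558 + h(L(13)) = -30558 + (-10 - (-63 - 9*13)) = -30558 + (-10 - (-63 - 117)) = -30558 + (-10 - 1*(-180)) = -30558 + (-10 + 180) = -30558 + 170 = -30388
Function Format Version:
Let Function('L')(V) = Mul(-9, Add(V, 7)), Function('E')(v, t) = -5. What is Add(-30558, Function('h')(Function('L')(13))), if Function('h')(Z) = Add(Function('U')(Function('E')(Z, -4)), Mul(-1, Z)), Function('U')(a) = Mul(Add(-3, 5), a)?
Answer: -30388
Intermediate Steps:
Function('U')(a) = Mul(2, a)
Function('L')(V) = Add(-63, Mul(-9, V)) (Function('L')(V) = Mul(-9, Add(7, V)) = Add(-63, Mul(-9, V)))
Function('h')(Z) = Add(-10, Mul(-1, Z)) (Function('h')(Z) = Add(Mul(2, -5), Mul(-1, Z)) = Add(-10, Mul(-1, Z)))
Add(-30558, Function('h')(Function('L')(13))) = Add(-30558, Add(-10, Mul(-1, Add(-63, Mul(-9, 13))))) = Add(-30558, Add(-10, Mul(-1, Add(-63, -117)))) = Add(-30558, Add(-10, Mul(-1, -180))) = Add(-30558, Add(-10, 180)) = Add(-30558, 170) = -30388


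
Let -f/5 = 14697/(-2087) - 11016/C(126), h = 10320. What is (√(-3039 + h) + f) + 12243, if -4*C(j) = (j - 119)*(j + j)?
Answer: 1242834234/102263 + 3*√809 ≈ 12239.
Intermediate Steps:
C(j) = -j*(-119 + j)/2 (C(j) = -(j - 119)*(j + j)/4 = -(-119 + j)*2*j/4 = -j*(-119 + j)/2)
f = -9171675/102263 (f = -5*(14697/(-2087) - 11016*1/(63*(119 - 1*126))) = -5*(14697*(-1/2087) - 11016*1/(63*(119 - 126))) = -5*(-14697/2087 - 11016/((½)*126*(-7))) = -5*(-14697/2087 - 11016/(-441)) = -5*(-14697/2087 - 11016*(-1/441)) = -5*(-14697/2087 + 1224/49) = -5*1834335/102263 = -9171675/102263 ≈ -89.687)
(√(-3039 + h) + f) + 12243 = (√(-3039 + 10320) - 9171675/102263) + 12243 = (√7281 - 9171675/102263) + 12243 = (3*√809 - 9171675/102263) + 12243 = (-9171675/102263 + 3*√809) + 12243 = 1242834234/102263 + 3*√809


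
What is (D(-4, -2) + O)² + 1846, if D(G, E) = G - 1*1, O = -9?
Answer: 2042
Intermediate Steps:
D(G, E) = -1 + G (D(G, E) = G - 1 = -1 + G)
(D(-4, -2) + O)² + 1846 = ((-1 - 4) - 9)² + 1846 = (-5 - 9)² + 1846 = (-14)² + 1846 = 196 + 1846 = 2042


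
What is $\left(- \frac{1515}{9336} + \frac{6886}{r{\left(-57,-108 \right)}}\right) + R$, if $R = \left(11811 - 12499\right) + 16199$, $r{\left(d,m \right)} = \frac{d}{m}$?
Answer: $\frac{1688577165}{59128} \approx 28558.0$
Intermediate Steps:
$R = 15511$ ($R = -688 + 16199 = 15511$)
$\left(- \frac{1515}{9336} + \frac{6886}{r{\left(-57,-108 \right)}}\right) + R = \left(- \frac{1515}{9336} + \frac{6886}{\left(-57\right) \frac{1}{-108}}\right) + 15511 = \left(\left(-1515\right) \frac{1}{9336} + \frac{6886}{\left(-57\right) \left(- \frac{1}{108}\right)}\right) + 15511 = \left(- \frac{505}{3112} + \frac{6886}{\frac{19}{36}}\right) + 15511 = \left(- \frac{505}{3112} + 6886 \cdot \frac{36}{19}\right) + 15511 = \left(- \frac{505}{3112} + \frac{247896}{19}\right) + 15511 = \frac{771442757}{59128} + 15511 = \frac{1688577165}{59128}$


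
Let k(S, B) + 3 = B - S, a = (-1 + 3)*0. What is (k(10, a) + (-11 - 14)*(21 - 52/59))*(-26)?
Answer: 791492/59 ≈ 13415.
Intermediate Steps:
a = 0 (a = 2*0 = 0)
k(S, B) = -3 + B - S (k(S, B) = -3 + (B - S) = -3 + B - S)
(k(10, a) + (-11 - 14)*(21 - 52/59))*(-26) = ((-3 + 0 - 1*10) + (-11 - 14)*(21 - 52/59))*(-26) = ((-3 + 0 - 10) - 25*(21 - 52*1/59))*(-26) = (-13 - 25*(21 - 52/59))*(-26) = (-13 - 25*1187/59)*(-26) = (-13 - 29675/59)*(-26) = -30442/59*(-26) = 791492/59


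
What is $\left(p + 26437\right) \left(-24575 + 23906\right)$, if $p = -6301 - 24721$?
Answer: $3067365$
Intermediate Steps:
$p = -31022$
$\left(p + 26437\right) \left(-24575 + 23906\right) = \left(-31022 + 26437\right) \left(-24575 + 23906\right) = \left(-4585\right) \left(-669\right) = 3067365$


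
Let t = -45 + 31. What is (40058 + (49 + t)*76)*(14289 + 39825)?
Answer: 2311641852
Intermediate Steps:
t = -14
(40058 + (49 + t)*76)*(14289 + 39825) = (40058 + (49 - 14)*76)*(14289 + 39825) = (40058 + 35*76)*54114 = (40058 + 2660)*54114 = 42718*54114 = 2311641852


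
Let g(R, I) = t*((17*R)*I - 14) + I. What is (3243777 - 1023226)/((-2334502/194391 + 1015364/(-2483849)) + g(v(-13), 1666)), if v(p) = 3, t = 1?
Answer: 1072166161606898409/41816456511005140 ≈ 25.640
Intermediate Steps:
g(R, I) = -14 + I + 17*I*R (g(R, I) = 1*((17*R)*I - 14) + I = 1*(17*I*R - 14) + I = 1*(-14 + 17*I*R) + I = (-14 + 17*I*R) + I = -14 + I + 17*I*R)
(3243777 - 1023226)/((-2334502/194391 + 1015364/(-2483849)) + g(v(-13), 1666)) = (3243777 - 1023226)/((-2334502/194391 + 1015364/(-2483849)) + (-14 + 1666 + 17*1666*3)) = 2220551/((-2334502*1/194391 + 1015364*(-1/2483849)) + (-14 + 1666 + 84966)) = 2220551/((-2334502/194391 - 1015364/2483849) + 86618) = 2220551/(-5995928081522/482837890959 + 86618) = 2220551/(41816456511005140/482837890959) = 2220551*(482837890959/41816456511005140) = 1072166161606898409/41816456511005140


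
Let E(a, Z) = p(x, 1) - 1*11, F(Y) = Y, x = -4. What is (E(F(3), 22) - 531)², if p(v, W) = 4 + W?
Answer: 288369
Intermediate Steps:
E(a, Z) = -6 (E(a, Z) = (4 + 1) - 1*11 = 5 - 11 = -6)
(E(F(3), 22) - 531)² = (-6 - 531)² = (-537)² = 288369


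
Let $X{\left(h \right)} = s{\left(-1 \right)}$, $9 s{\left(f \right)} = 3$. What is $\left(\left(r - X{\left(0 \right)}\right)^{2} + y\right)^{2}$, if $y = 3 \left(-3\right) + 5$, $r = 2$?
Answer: $\frac{121}{81} \approx 1.4938$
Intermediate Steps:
$y = -4$ ($y = -9 + 5 = -4$)
$s{\left(f \right)} = \frac{1}{3}$ ($s{\left(f \right)} = \frac{1}{9} \cdot 3 = \frac{1}{3}$)
$X{\left(h \right)} = \frac{1}{3}$
$\left(\left(r - X{\left(0 \right)}\right)^{2} + y\right)^{2} = \left(\left(2 - \frac{1}{3}\right)^{2} - 4\right)^{2} = \left(\left(\frac{5}{3}\right)^{2} - 4\right)^{2} = \left(\frac{25}{9} - 4\right)^{2} = \left(- \frac{11}{9}\right)^{2} = \frac{121}{81}$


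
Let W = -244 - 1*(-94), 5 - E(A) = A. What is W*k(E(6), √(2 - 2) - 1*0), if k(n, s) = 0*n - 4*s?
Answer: 0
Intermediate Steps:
E(A) = 5 - A
k(n, s) = -4*s (k(n, s) = 0 - 4*s = -4*s)
W = -150 (W = -244 + 94 = -150)
W*k(E(6), √(2 - 2) - 1*0) = -(-600)*(√(2 - 2) - 1*0) = -(-600)*(√0 + 0) = -(-600)*(0 + 0) = -(-600)*0 = -150*0 = 0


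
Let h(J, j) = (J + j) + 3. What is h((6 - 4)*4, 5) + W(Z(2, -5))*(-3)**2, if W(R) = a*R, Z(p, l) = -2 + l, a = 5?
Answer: -299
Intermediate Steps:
h(J, j) = 3 + J + j
W(R) = 5*R
h((6 - 4)*4, 5) + W(Z(2, -5))*(-3)**2 = (3 + (6 - 4)*4 + 5) + (5*(-2 - 5))*(-3)**2 = (3 + 2*4 + 5) + (5*(-7))*9 = (3 + 8 + 5) - 35*9 = 16 - 315 = -299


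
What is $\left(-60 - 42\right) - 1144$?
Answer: $-1246$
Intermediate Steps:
$\left(-60 - 42\right) - 1144 = -102 - 1144 = -1246$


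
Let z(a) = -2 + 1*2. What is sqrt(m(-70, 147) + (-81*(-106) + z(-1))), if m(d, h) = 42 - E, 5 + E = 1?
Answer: 2*sqrt(2158) ≈ 92.909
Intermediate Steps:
E = -4 (E = -5 + 1 = -4)
z(a) = 0 (z(a) = -2 + 2 = 0)
m(d, h) = 46 (m(d, h) = 42 - 1*(-4) = 42 + 4 = 46)
sqrt(m(-70, 147) + (-81*(-106) + z(-1))) = sqrt(46 + (-81*(-106) + 0)) = sqrt(46 + (8586 + 0)) = sqrt(46 + 8586) = sqrt(8632) = 2*sqrt(2158)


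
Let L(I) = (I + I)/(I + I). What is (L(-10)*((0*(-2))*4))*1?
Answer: 0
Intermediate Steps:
L(I) = 1 (L(I) = (2*I)/((2*I)) = (2*I)*(1/(2*I)) = 1)
(L(-10)*((0*(-2))*4))*1 = (1*((0*(-2))*4))*1 = (1*(0*4))*1 = (1*0)*1 = 0*1 = 0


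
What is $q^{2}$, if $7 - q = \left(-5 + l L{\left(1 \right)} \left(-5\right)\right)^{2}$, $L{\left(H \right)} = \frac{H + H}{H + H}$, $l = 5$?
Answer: $797449$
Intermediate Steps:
$L{\left(H \right)} = 1$ ($L{\left(H \right)} = \frac{2 H}{2 H} = 2 H \frac{1}{2 H} = 1$)
$q = -893$ ($q = 7 - \left(-5 + 5 \cdot 1 \left(-5\right)\right)^{2} = 7 - \left(-5 + 5 \left(-5\right)\right)^{2} = 7 - \left(-5 - 25\right)^{2} = 7 - \left(-30\right)^{2} = 7 - 900 = -893$)
$q^{2} = \left(-893\right)^{2} = 797449$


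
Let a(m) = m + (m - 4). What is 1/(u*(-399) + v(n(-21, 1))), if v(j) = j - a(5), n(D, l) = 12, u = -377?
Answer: 1/150429 ≈ 6.6477e-6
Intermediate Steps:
a(m) = -4 + 2*m (a(m) = m + (-4 + m) = -4 + 2*m)
v(j) = -6 + j (v(j) = j - (-4 + 2*5) = j - (-4 + 10) = j - 1*6 = j - 6 = -6 + j)
1/(u*(-399) + v(n(-21, 1))) = 1/(-377*(-399) + (-6 + 12)) = 1/(150423 + 6) = 1/150429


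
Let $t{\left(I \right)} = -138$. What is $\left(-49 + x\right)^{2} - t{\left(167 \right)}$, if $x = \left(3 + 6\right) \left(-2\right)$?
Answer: $4627$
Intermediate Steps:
$x = -18$ ($x = 9 \left(-2\right) = -18$)
$\left(-49 + x\right)^{2} - t{\left(167 \right)} = \left(-49 - 18\right)^{2} - -138 = \left(-67\right)^{2} + 138 = 4489 + 138 = 4627$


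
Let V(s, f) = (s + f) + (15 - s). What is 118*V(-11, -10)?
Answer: 590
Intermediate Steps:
V(s, f) = 15 + f (V(s, f) = (f + s) + (15 - s) = 15 + f)
118*V(-11, -10) = 118*(15 - 10) = 118*5 = 590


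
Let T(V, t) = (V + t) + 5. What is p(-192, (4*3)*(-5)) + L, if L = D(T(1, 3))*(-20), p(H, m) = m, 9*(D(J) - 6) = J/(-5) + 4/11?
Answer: -17504/99 ≈ -176.81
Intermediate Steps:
T(V, t) = 5 + V + t
D(J) = 598/99 - J/45 (D(J) = 6 + (J/(-5) + 4/11)/9 = 6 + (J*(-⅕) + 4*(1/11))/9 = 6 + (-J/5 + 4/11)/9 = 6 + (4/11 - J/5)/9 = 6 + (4/99 - J/45) = 598/99 - J/45)
L = -11564/99 (L = (598/99 - (5 + 1 + 3)/45)*(-20) = (598/99 - 1/45*9)*(-20) = (598/99 - ⅕)*(-20) = (2891/495)*(-20) = -11564/99 ≈ -116.81)
p(-192, (4*3)*(-5)) + L = (4*3)*(-5) - 11564/99 = 12*(-5) - 11564/99 = -60 - 11564/99 = -17504/99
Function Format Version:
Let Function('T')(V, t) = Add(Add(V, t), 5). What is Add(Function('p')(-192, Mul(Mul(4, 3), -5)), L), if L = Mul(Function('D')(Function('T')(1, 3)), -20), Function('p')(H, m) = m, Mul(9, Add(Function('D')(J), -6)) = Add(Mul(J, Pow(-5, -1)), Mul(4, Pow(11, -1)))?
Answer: Rational(-17504, 99) ≈ -176.81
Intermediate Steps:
Function('T')(V, t) = Add(5, V, t)
Function('D')(J) = Add(Rational(598, 99), Mul(Rational(-1, 45), J)) (Function('D')(J) = Add(6, Mul(Rational(1, 9), Add(Mul(J, Pow(-5, -1)), Mul(4, Pow(11, -1))))) = Add(6, Mul(Rational(1, 9), Add(Mul(J, Rational(-1, 5)), Mul(4, Rational(1, 11))))) = Add(6, Mul(Rational(1, 9), Add(Mul(Rational(-1, 5), J), Rational(4, 11)))) = Add(6, Mul(Rational(1, 9), Add(Rational(4, 11), Mul(Rational(-1, 5), J)))) = Add(6, Add(Rational(4, 99), Mul(Rational(-1, 45), J))) = Add(Rational(598, 99), Mul(Rational(-1, 45), J)))
L = Rational(-11564, 99) (L = Mul(Add(Rational(598, 99), Mul(Rational(-1, 45), Add(5, 1, 3))), -20) = Mul(Add(Rational(598, 99), Mul(Rational(-1, 45), 9)), -20) = Mul(Add(Rational(598, 99), Rational(-1, 5)), -20) = Mul(Rational(2891, 495), -20) = Rational(-11564, 99) ≈ -116.81)
Add(Function('p')(-192, Mul(Mul(4, 3), -5)), L) = Add(Mul(Mul(4, 3), -5), Rational(-11564, 99)) = Add(Mul(12, -5), Rational(-11564, 99)) = Add(-60, Rational(-11564, 99)) = Rational(-17504, 99)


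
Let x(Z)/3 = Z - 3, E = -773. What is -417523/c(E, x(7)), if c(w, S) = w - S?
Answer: 417523/785 ≈ 531.88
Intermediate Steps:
x(Z) = -9 + 3*Z (x(Z) = 3*(Z - 3) = 3*(-3 + Z) = -9 + 3*Z)
-417523/c(E, x(7)) = -417523/(-773 - (-9 + 3*7)) = -417523/(-773 - (-9 + 21)) = -417523/(-773 - 1*12) = -417523/(-773 - 12) = -417523/(-785) = -417523*(-1/785) = 417523/785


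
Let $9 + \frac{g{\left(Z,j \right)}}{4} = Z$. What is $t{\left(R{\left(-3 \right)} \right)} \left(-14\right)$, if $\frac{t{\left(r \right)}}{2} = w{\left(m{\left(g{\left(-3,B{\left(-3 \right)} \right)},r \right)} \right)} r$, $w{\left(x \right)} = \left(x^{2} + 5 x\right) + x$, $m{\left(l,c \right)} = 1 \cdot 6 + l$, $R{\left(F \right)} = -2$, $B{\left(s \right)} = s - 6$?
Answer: $84672$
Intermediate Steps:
$B{\left(s \right)} = -6 + s$ ($B{\left(s \right)} = s - 6 = -6 + s$)
$g{\left(Z,j \right)} = -36 + 4 Z$
$m{\left(l,c \right)} = 6 + l$
$w{\left(x \right)} = x^{2} + 6 x$
$t{\left(r \right)} = 3024 r$ ($t{\left(r \right)} = 2 \left(6 + \left(-36 + 4 \left(-3\right)\right)\right) \left(6 + \left(6 + \left(-36 + 4 \left(-3\right)\right)\right)\right) r = 2 \left(6 - 48\right) \left(6 + \left(6 - 48\right)\right) r = 2 - 42 \left(6 - 42\right) r = 2 \left(-42\right) \left(-36\right) r = 2 \cdot 1512 r = 3024 r$)
$t{\left(R{\left(-3 \right)} \right)} \left(-14\right) = 3024 \left(-2\right) \left(-14\right) = \left(-6048\right) \left(-14\right) = 84672$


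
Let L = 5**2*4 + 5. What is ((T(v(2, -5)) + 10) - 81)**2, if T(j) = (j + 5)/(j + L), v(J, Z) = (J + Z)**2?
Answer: 16321600/3249 ≈ 5023.6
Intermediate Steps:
L = 105 (L = 25*4 + 5 = 100 + 5 = 105)
T(j) = (5 + j)/(105 + j) (T(j) = (j + 5)/(j + 105) = (5 + j)/(105 + j))
((T(v(2, -5)) + 10) - 81)**2 = (((5 + (2 - 5)**2)/(105 + (2 - 5)**2) + 10) - 81)**2 = (((5 + (-3)**2)/(105 + (-3)**2) + 10) - 81)**2 = (((5 + 9)/(105 + 9) + 10) - 81)**2 = ((14/114 + 10) - 81)**2 = (((1/114)*14 + 10) - 81)**2 = ((7/57 + 10) - 81)**2 = (577/57 - 81)**2 = (-4040/57)**2 = 16321600/3249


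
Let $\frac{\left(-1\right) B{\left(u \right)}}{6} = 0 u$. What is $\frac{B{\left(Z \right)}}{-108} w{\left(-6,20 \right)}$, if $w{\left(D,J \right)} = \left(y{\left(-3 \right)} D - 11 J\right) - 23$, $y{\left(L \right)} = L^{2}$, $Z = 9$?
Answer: $0$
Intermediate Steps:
$B{\left(u \right)} = 0$ ($B{\left(u \right)} = - 6 \cdot 0 u = \left(-6\right) 0 = 0$)
$w{\left(D,J \right)} = -23 - 11 J + 9 D$ ($w{\left(D,J \right)} = \left(\left(-3\right)^{2} D - 11 J\right) - 23 = \left(9 D - 11 J\right) - 23 = \left(- 11 J + 9 D\right) - 23 = -23 - 11 J + 9 D$)
$\frac{B{\left(Z \right)}}{-108} w{\left(-6,20 \right)} = \frac{0}{-108} \left(-23 - 220 + 9 \left(-6\right)\right) = 0 \left(- \frac{1}{108}\right) \left(-23 - 220 - 54\right) = 0 \left(-297\right) = 0$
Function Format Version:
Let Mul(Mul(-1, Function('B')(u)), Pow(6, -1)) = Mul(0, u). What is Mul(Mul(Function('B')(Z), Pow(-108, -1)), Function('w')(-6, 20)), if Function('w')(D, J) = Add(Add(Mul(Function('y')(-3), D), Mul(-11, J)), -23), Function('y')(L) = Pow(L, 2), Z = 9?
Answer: 0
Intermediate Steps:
Function('B')(u) = 0 (Function('B')(u) = Mul(-6, Mul(0, u)) = Mul(-6, 0) = 0)
Function('w')(D, J) = Add(-23, Mul(-11, J), Mul(9, D)) (Function('w')(D, J) = Add(Add(Mul(Pow(-3, 2), D), Mul(-11, J)), -23) = Add(Add(Mul(9, D), Mul(-11, J)), -23) = Add(Add(Mul(-11, J), Mul(9, D)), -23) = Add(-23, Mul(-11, J), Mul(9, D)))
Mul(Mul(Function('B')(Z), Pow(-108, -1)), Function('w')(-6, 20)) = Mul(Mul(0, Pow(-108, -1)), Add(-23, Mul(-11, 20), Mul(9, -6))) = Mul(Mul(0, Rational(-1, 108)), Add(-23, -220, -54)) = Mul(0, -297) = 0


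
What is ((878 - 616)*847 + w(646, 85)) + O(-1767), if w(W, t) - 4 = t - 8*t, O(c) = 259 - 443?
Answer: 221139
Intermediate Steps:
O(c) = -184
w(W, t) = 4 - 7*t (w(W, t) = 4 + (t - 8*t) = 4 - 7*t)
((878 - 616)*847 + w(646, 85)) + O(-1767) = ((878 - 616)*847 + (4 - 7*85)) - 184 = (262*847 + (4 - 595)) - 184 = (221914 - 591) - 184 = 221323 - 184 = 221139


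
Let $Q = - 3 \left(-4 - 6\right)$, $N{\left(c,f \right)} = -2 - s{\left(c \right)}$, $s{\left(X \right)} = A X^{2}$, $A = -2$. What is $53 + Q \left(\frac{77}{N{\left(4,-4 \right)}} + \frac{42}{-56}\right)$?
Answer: $\frac{215}{2} \approx 107.5$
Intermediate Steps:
$s{\left(X \right)} = - 2 X^{2}$
$N{\left(c,f \right)} = -2 + 2 c^{2}$ ($N{\left(c,f \right)} = -2 - - 2 c^{2} = -2 + 2 c^{2}$)
$Q = 30$ ($Q = \left(-3\right) \left(-10\right) = 30$)
$53 + Q \left(\frac{77}{N{\left(4,-4 \right)}} + \frac{42}{-56}\right) = 53 + 30 \left(\frac{77}{-2 + 2 \cdot 4^{2}} + \frac{42}{-56}\right) = 53 + 30 \left(\frac{77}{-2 + 2 \cdot 16} + 42 \left(- \frac{1}{56}\right)\right) = 53 + 30 \left(\frac{77}{-2 + 32} - \frac{3}{4}\right) = 53 + 30 \left(\frac{77}{30} - \frac{3}{4}\right) = 53 + 30 \cdot \frac{109}{60} = 53 + \frac{109}{2} = \frac{215}{2}$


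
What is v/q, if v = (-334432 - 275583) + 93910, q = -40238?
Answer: 516105/40238 ≈ 12.826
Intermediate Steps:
v = -516105 (v = -610015 + 93910 = -516105)
v/q = -516105/(-40238) = -516105*(-1/40238) = 516105/40238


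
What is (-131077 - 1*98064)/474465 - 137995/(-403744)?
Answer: -2458227839/17414763360 ≈ -0.14116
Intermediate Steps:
(-131077 - 1*98064)/474465 - 137995/(-403744) = (-131077 - 98064)*(1/474465) - 137995*(-1/403744) = -229141*1/474465 + 12545/36704 = -229141/474465 + 12545/36704 = -2458227839/17414763360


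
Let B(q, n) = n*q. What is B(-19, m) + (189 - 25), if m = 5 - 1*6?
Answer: 183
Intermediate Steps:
m = -1 (m = 5 - 6 = -1)
B(-19, m) + (189 - 25) = -1*(-19) + (189 - 25) = 19 + 164 = 183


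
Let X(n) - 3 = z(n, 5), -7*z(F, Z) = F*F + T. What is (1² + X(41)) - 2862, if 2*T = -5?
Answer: -43369/14 ≈ -3097.8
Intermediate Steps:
T = -5/2 (T = (½)*(-5) = -5/2 ≈ -2.5000)
z(F, Z) = 5/14 - F²/7 (z(F, Z) = -(F*F - 5/2)/7 = -(F² - 5/2)/7 = -(-5/2 + F²)/7 = 5/14 - F²/7)
X(n) = 47/14 - n²/7 (X(n) = 3 + (5/14 - n²/7) = 47/14 - n²/7)
(1² + X(41)) - 2862 = (1² + (47/14 - ⅐*41²)) - 2862 = (1 + (47/14 - ⅐*1681)) - 2862 = (1 + (47/14 - 1681/7)) - 2862 = (1 - 3315/14) - 2862 = -3301/14 - 2862 = -43369/14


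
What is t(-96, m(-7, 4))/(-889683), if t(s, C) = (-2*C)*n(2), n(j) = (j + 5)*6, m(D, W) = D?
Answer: -196/296561 ≈ -0.00066091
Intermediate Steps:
n(j) = 30 + 6*j (n(j) = (5 + j)*6 = 30 + 6*j)
t(s, C) = -84*C (t(s, C) = (-2*C)*(30 + 6*2) = (-2*C)*(30 + 12) = -2*C*42 = -84*C)
t(-96, m(-7, 4))/(-889683) = -84*(-7)/(-889683) = 588*(-1/889683) = -196/296561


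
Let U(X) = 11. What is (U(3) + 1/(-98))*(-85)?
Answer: -91545/98 ≈ -934.13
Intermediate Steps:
(U(3) + 1/(-98))*(-85) = (11 + 1/(-98))*(-85) = (11 - 1/98)*(-85) = (1077/98)*(-85) = -91545/98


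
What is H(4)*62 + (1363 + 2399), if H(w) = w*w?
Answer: 4754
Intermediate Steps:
H(w) = w²
H(4)*62 + (1363 + 2399) = 4²*62 + (1363 + 2399) = 16*62 + 3762 = 992 + 3762 = 4754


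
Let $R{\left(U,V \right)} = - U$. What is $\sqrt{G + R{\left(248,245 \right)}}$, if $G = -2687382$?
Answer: $i \sqrt{2687630} \approx 1639.4 i$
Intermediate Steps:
$\sqrt{G + R{\left(248,245 \right)}} = \sqrt{-2687382 - 248} = \sqrt{-2687630} = i \sqrt{2687630}$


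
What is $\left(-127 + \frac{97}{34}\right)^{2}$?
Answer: $\frac{17816841}{1156} \approx 15413.0$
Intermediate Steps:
$\left(-127 + \frac{97}{34}\right)^{2} = \left(- \frac{4221}{34}\right)^{2} = \frac{17816841}{1156}$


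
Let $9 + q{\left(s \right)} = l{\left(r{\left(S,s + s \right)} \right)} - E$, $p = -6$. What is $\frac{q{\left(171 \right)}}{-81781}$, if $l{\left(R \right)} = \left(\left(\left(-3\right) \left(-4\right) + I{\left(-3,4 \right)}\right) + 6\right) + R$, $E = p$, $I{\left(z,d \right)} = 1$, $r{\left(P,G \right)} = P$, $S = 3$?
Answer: $- \frac{19}{81781} \approx -0.00023233$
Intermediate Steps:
$E = -6$
$l{\left(R \right)} = 19 + R$ ($l{\left(R \right)} = \left(\left(\left(-3\right) \left(-4\right) + 1\right) + 6\right) + R = \left(\left(12 + 1\right) + 6\right) + R = \left(13 + 6\right) + R = 19 + R$)
$q{\left(s \right)} = 19$ ($q{\left(s \right)} = -9 + \left(\left(19 + 3\right) - -6\right) = -9 + \left(22 + 6\right) = -9 + 28 = 19$)
$\frac{q{\left(171 \right)}}{-81781} = \frac{19}{-81781} = 19 \left(- \frac{1}{81781}\right) = - \frac{19}{81781}$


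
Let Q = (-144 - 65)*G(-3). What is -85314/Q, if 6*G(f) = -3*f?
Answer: 56876/209 ≈ 272.13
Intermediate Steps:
G(f) = -f/2 (G(f) = (-3*f)/6 = -f/2)
Q = -627/2 (Q = (-144 - 65)*(-½*(-3)) = -209*3/2 = -627/2 ≈ -313.50)
-85314/Q = -85314/(-627/2) = -85314*(-2/627) = 56876/209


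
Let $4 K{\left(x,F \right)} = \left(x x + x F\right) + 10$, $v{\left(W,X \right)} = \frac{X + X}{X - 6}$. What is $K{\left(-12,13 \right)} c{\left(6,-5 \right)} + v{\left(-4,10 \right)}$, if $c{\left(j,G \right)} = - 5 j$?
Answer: $20$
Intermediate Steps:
$v{\left(W,X \right)} = \frac{2 X}{-6 + X}$
$K{\left(x,F \right)} = \frac{5}{2} + \frac{x^{2}}{4} + \frac{F x}{4}$ ($K{\left(x,F \right)} = \frac{\left(x x + x F\right) + 10}{4} = \frac{\left(x^{2} + F x\right) + 10}{4} = \frac{10 + x^{2} + F x}{4} = \frac{5}{2} + \frac{x^{2}}{4} + \frac{F x}{4}$)
$K{\left(-12,13 \right)} c{\left(6,-5 \right)} + v{\left(-4,10 \right)} = \left(\frac{5}{2} + \frac{\left(-12\right)^{2}}{4} + \frac{1}{4} \cdot 13 \left(-12\right)\right) \left(\left(-5\right) 6\right) + 2 \cdot 10 \frac{1}{-6 + 10} = \left(\frac{5}{2} + \frac{1}{4} \cdot 144 - 39\right) \left(-30\right) + 2 \cdot 10 \cdot \frac{1}{4} = \left(\frac{5}{2} + 36 - 39\right) \left(-30\right) + 2 \cdot 10 \cdot \frac{1}{4} = \left(- \frac{1}{2}\right) \left(-30\right) + 5 = 15 + 5 = 20$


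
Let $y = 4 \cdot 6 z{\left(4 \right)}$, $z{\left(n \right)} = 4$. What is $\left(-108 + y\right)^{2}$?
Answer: $144$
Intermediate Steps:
$y = 96$ ($y = 4 \cdot 6 \cdot 4 = 24 \cdot 4 = 96$)
$\left(-108 + y\right)^{2} = \left(-108 + 96\right)^{2} = \left(-12\right)^{2} = 144$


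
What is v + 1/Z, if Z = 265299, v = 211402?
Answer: 56084739199/265299 ≈ 2.1140e+5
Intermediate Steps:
v + 1/Z = 211402 + 1/265299 = 56084739199/265299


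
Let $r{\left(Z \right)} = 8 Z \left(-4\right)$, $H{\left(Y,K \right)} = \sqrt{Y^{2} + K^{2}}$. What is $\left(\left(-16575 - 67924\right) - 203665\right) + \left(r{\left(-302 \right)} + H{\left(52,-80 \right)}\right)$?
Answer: $-278500 + 4 \sqrt{569} \approx -2.784 \cdot 10^{5}$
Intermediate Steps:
$H{\left(Y,K \right)} = \sqrt{K^{2} + Y^{2}}$
$r{\left(Z \right)} = - 32 Z$
$\left(\left(-16575 - 67924\right) - 203665\right) + \left(r{\left(-302 \right)} + H{\left(52,-80 \right)}\right) = \left(\left(-16575 - 67924\right) - 203665\right) + \left(\left(-32\right) \left(-302\right) + \sqrt{\left(-80\right)^{2} + 52^{2}}\right) = \left(\left(-16575 - 67924\right) - 203665\right) + \left(9664 + \sqrt{6400 + 2704}\right) = \left(-84499 - 203665\right) + \left(9664 + \sqrt{9104}\right) = -288164 + \left(9664 + 4 \sqrt{569}\right) = -278500 + 4 \sqrt{569}$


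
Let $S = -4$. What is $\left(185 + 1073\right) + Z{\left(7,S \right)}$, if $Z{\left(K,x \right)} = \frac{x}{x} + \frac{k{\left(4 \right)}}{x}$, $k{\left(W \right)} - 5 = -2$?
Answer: $\frac{5033}{4} \approx 1258.3$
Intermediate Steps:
$k{\left(W \right)} = 3$ ($k{\left(W \right)} = 5 - 2 = 3$)
$Z{\left(K,x \right)} = 1 + \frac{3}{x}$ ($Z{\left(K,x \right)} = \frac{x}{x} + \frac{3}{x} = 1 + \frac{3}{x}$)
$\left(185 + 1073\right) + Z{\left(7,S \right)} = \left(185 + 1073\right) + \frac{3 - 4}{-4} = 1258 - - \frac{1}{4} = 1258 + \frac{1}{4} = \frac{5033}{4}$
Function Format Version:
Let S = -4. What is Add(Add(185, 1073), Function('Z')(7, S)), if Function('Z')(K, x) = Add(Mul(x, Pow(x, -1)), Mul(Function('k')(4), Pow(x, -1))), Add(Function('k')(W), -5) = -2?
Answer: Rational(5033, 4) ≈ 1258.3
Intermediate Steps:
Function('k')(W) = 3 (Function('k')(W) = Add(5, -2) = 3)
Function('Z')(K, x) = Add(1, Mul(3, Pow(x, -1))) (Function('Z')(K, x) = Add(Mul(x, Pow(x, -1)), Mul(3, Pow(x, -1))) = Add(1, Mul(3, Pow(x, -1))))
Add(Add(185, 1073), Function('Z')(7, S)) = Add(Add(185, 1073), Mul(Pow(-4, -1), Add(3, -4))) = Add(1258, Mul(Rational(-1, 4), -1)) = Add(1258, Rational(1, 4)) = Rational(5033, 4)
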